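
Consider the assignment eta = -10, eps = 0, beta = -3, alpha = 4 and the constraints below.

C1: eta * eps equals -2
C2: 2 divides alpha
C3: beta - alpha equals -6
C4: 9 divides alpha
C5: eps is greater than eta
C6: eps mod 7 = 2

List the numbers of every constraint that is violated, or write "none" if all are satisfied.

C1: eta * eps = -10 * 0 = 0, not -2 — violated.
C2: 4 / 2 = 2, so 2 divides 4 — OK.
C3: beta - alpha = -3 - 4 = -7, not -6 — violated.
C4: 4 = 9*0 + 4, so 9 does not divide 4 — violated.
C5: eps = 0, eta = -10; 0 > -10 — OK.
C6: 0 mod 7 = 0, not 2 — violated.

The assignment fails constraints 1, 3, 4, 6.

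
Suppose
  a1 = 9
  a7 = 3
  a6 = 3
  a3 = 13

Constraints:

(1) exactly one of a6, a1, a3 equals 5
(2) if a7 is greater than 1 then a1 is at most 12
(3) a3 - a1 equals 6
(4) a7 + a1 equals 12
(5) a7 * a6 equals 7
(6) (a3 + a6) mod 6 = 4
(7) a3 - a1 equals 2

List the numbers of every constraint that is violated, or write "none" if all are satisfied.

(1) a6=3, a1=9, a3=13; 0 of them equal 5, not exactly one — fails.
(2) a7 = 3 > 1, so we need a1 ≤ 12; a1 = 9 ≤ 12 — holds.
(3) a3 - a1 = 13 - 9 = 4, not 6 — fails.
(4) a7 + a1 = 3 + 9 = 12 — holds.
(5) a7 * a6 = 3 * 3 = 9, not 7 — fails.
(6) a3 + a6 = 16; 16 mod 6 = 4 — holds.
(7) a3 - a1 = 13 - 9 = 4, not 2 — fails.

Violated: 1, 3, 5, and 7.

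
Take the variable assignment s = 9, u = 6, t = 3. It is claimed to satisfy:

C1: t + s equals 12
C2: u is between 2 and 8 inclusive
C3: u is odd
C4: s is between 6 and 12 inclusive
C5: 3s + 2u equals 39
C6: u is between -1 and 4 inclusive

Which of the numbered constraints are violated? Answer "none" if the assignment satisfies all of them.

The assignment fails constraints 3, 6.

C1: t + s = 3 + 9 = 12  OK
C2: u = 6 lies in [2, 8]  OK
C3: u = 6 is even  FAIL
C4: s = 9 lies in [6, 12]  OK
C5: 3s + 2u = 3(9) + 2(6) = 39  OK
C6: u = 6 is outside [-1, 4]  FAIL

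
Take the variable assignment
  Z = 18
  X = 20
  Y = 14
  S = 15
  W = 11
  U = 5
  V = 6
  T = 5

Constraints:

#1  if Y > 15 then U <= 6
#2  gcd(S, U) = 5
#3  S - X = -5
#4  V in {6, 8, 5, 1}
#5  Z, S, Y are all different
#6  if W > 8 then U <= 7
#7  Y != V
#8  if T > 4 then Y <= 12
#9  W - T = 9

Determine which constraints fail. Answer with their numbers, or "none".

#1 Y = 14, not > 15; antecedent false, conditional vacuously true — holds.
#2 gcd(15, 5) = 5 — holds.
#3 S - X = 15 - 20 = -5 — holds.
#4 V = 6 is in {6, 8, 5, 1} — holds.
#5 values 18, 15, 14 are pairwise distinct — holds.
#6 W = 11 > 8, so we need U ≤ 7; U = 5 ≤ 7 — holds.
#7 Y = 14, V = 6; distinct — holds.
#8 T = 5 > 4, so we need Y ≤ 12; but Y = 14 > 12 — does not hold.
#9 W - T = 11 - 5 = 6, not 9 — does not hold.

No — constraints 8, 9 are not satisfied.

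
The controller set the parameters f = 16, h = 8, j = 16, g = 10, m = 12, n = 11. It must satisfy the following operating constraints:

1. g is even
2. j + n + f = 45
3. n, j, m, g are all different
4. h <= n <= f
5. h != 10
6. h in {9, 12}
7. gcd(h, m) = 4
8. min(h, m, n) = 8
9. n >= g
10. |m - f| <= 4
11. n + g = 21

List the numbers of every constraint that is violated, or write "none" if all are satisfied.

The assignment fails constraints 2 and 6.

1. g = 10 is even  holds
2. j + n + f = 16 + 11 + 16 = 43, not 45  fails
3. values 11, 16, 12, 10 are pairwise distinct  holds
4. values 8 <= 11 <= 16  holds
5. h = 8, and 8 ≠ 10  holds
6. h = 8 is not in {9, 12}  fails
7. gcd(8, 12) = 4  holds
8. min(8, 12, 11) = 8  holds
9. n = 11, g = 10; 11 ≥ 10  holds
10. |12 - 16| = 4; 4 ≤ 4  holds
11. n + g = 11 + 10 = 21  holds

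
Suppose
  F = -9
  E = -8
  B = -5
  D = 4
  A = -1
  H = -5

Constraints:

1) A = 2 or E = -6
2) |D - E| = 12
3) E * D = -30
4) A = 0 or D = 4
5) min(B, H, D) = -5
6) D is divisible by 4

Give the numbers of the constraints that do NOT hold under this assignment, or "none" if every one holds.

Constraints 1, 3 are violated.

1) A = -1 ≠ 2 and E = -8 ≠ -6; both disjuncts false — fails.
2) |4 - (-8)| = 12 — holds.
3) E * D = -8 * 4 = -32, not -30 — fails.
4) A = -1 ≠ 0, but D = 4 = 4 (second disjunct) — holds.
5) min(-5, -5, 4) = -5 — holds.
6) 4 / 4 = 1, so 4 divides 4 — holds.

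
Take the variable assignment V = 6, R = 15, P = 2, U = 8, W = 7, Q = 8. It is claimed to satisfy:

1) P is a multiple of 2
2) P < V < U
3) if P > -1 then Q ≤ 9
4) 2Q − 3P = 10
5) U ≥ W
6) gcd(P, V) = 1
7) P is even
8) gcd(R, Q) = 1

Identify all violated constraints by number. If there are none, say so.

1) 2 / 2 = 1, so 2 divides 2 — holds.
2) values 2 < 6 < 8 — holds.
3) P = 2 > -1, so we need Q ≤ 9; Q = 8 ≤ 9 — holds.
4) 2Q − 3P = 2(8) − 3(2) = 10 — holds.
5) U = 8, W = 7; 8 ≥ 7 — holds.
6) gcd(2, 6) = 2, not 1 — fails.
7) P = 2 is even — holds.
8) gcd(15, 8) = 1 — holds.

No — constraint 6 is not satisfied.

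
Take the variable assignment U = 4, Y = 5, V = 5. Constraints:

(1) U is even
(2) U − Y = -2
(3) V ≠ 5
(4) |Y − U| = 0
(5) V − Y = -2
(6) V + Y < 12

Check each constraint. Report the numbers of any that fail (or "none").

Constraints 2, 3, 4, and 5 are violated.

(1) U = 4 is even  true
(2) U − Y = 4 − 5 = -1, not -2  false
(3) V = 5, but 5 is required to differ  false
(4) |5 − 4| = 1, not 0  false
(5) V − Y = 5 − 5 = 0, not -2  false
(6) V + Y = 5 + 5 = 10; 10 < 12  true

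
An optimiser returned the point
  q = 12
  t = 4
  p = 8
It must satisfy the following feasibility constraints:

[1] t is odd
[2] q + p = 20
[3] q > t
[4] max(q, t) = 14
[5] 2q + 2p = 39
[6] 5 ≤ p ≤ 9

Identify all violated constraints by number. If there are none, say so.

[1] t = 4 is even  fails
[2] q + p = 12 + 8 = 20  holds
[3] q = 12, t = 4; 12 > 4  holds
[4] max(12, 4) = 12, not 14  fails
[5] 2q + 2p = 2(12) + 2(8) = 40, not 39  fails
[6] p = 8 lies in [5, 9]  holds

Constraints 1, 4, and 5 are violated.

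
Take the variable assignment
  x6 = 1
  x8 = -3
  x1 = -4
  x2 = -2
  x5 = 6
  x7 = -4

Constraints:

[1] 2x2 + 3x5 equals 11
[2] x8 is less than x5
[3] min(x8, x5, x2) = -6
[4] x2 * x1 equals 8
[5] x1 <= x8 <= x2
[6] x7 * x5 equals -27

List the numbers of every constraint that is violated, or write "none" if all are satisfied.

[1] 2x2 + 3x5 = 2(-2) + 3(6) = 14, not 11 — violated.
[2] x8 = -3, x5 = 6; -3 < 6 — satisfied.
[3] min(-3, 6, -2) = -3, not -6 — violated.
[4] x2 * x1 = -2 * (-4) = 8 — satisfied.
[5] values -4 <= -3 <= -2 — satisfied.
[6] x7 * x5 = -4 * 6 = -24, not -27 — violated.

No — constraints 1, 3, and 6 are not satisfied.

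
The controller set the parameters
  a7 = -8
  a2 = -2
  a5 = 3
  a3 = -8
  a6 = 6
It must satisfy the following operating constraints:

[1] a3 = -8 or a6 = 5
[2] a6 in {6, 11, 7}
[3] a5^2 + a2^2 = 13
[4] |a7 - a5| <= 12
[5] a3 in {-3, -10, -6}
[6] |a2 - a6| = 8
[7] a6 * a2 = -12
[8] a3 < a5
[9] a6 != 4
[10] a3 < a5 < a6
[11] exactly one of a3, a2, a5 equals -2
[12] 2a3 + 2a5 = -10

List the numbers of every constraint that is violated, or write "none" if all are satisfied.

[1] a3 = -8 = -8 (first disjunct) — holds.
[2] a6 = 6 is in {6, 11, 7} — holds.
[3] a5^2 + a2^2 = 3^2 + (-2)^2 = 9 + 4 = 13 — holds.
[4] |-8 - 3| = 11; 11 ≤ 12 — holds.
[5] a3 = -8 is not in {-3, -10, -6} — fails.
[6] |-2 - 6| = 8 — holds.
[7] a6 * a2 = 6 * (-2) = -12 — holds.
[8] a3 = -8, a5 = 3; -8 < 3 — holds.
[9] a6 = 6, and 6 ≠ 4 — holds.
[10] values -8 < 3 < 6 — holds.
[11] a3=-8, a2=-2, a5=3; 1 of them equals -2 — holds.
[12] 2a3 + 2a5 = 2(-8) + 2(3) = -10 — holds.

Violated: 5.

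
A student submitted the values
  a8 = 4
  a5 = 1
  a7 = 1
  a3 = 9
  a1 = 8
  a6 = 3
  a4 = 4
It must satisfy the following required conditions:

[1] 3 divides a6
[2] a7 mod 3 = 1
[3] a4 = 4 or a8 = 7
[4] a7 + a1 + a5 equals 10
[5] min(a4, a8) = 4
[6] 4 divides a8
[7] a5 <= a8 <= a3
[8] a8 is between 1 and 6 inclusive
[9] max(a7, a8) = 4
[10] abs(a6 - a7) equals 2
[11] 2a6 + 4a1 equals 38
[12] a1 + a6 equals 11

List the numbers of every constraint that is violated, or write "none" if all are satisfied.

None — every constraint holds.

[1] 3 / 3 = 1, so 3 divides 3 — satisfied.
[2] 1 mod 3 = 1 — satisfied.
[3] a4 = 4 = 4 (first disjunct) — satisfied.
[4] a7 + a1 + a5 = 1 + 8 + 1 = 10 — satisfied.
[5] min(4, 4) = 4 — satisfied.
[6] 4 / 4 = 1, so 4 divides 4 — satisfied.
[7] values 1 <= 4 <= 9 — satisfied.
[8] a8 = 4 lies in [1, 6] — satisfied.
[9] max(1, 4) = 4 — satisfied.
[10] abs(3 - 1) = 2 — satisfied.
[11] 2a6 + 4a1 = 2(3) + 4(8) = 38 — satisfied.
[12] a1 + a6 = 8 + 3 = 11 — satisfied.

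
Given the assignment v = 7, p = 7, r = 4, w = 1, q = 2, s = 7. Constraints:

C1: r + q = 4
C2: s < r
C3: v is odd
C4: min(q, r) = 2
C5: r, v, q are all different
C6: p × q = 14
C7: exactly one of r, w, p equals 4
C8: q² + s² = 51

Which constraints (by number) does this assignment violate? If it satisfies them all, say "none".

C1: r + q = 4 + 2 = 6, not 4  ✗
C2: s = 7, r = 4; 7 ≥ 4 (want <)  ✗
C3: v = 7 is odd  ✓
C4: min(2, 4) = 2  ✓
C5: values 4, 7, 2 are pairwise distinct  ✓
C6: p × q = 7 × 2 = 14  ✓
C7: r=4, w=1, p=7; 1 of them equals 4  ✓
C8: q² + s² = 2² + 7² = 4 + 49 = 53, not 51  ✗

Violated: 1, 2, and 8.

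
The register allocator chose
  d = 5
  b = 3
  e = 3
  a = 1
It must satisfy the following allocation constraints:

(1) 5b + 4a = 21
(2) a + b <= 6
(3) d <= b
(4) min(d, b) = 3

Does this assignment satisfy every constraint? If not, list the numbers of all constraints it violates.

Violated: 1, 3.

(1) 5b + 4a = 5(3) + 4(1) = 19, not 21  ✗
(2) a + b = 1 + 3 = 4; 4 ≤ 6  ✓
(3) d = 5, b = 3; 5 > 3 (want ≤)  ✗
(4) min(5, 3) = 3  ✓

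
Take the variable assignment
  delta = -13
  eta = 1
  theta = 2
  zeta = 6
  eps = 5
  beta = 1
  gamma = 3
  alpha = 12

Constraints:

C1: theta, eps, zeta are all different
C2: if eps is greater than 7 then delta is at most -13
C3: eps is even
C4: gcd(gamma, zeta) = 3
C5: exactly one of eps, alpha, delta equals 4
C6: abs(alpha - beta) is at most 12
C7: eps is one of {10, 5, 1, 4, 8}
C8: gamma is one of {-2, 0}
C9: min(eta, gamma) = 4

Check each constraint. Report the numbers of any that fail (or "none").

Constraints 3, 5, 8, 9 do not hold.

C1: values 2, 5, 6 are pairwise distinct — satisfied.
C2: eps = 5, not > 7; antecedent false, conditional vacuously true — satisfied.
C3: eps = 5 is odd — violated.
C4: gcd(3, 6) = 3 — satisfied.
C5: eps=5, alpha=12, delta=-13; 0 of them equal 4, not exactly one — violated.
C6: abs(12 - 1) = 11; 11 ≤ 12 — satisfied.
C7: eps = 5 is in {10, 5, 1, 4, 8} — satisfied.
C8: gamma = 3 is not in {-2, 0} — violated.
C9: min(1, 3) = 1, not 4 — violated.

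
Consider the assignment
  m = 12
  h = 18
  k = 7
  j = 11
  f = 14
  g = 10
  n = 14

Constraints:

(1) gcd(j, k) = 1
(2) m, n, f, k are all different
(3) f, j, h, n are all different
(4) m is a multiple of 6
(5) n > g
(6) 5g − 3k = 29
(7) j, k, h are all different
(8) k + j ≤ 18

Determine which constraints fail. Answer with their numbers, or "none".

Violated: 2 and 3.

(1) gcd(11, 7) = 1  ✓
(2) n = f = 14, not all different  ✗
(3) f = n = 14, not all different  ✗
(4) 12 / 6 = 2, so 6 divides 12  ✓
(5) n = 14, g = 10; 14 > 10  ✓
(6) 5g − 3k = 5(10) − 3(7) = 29  ✓
(7) values 11, 7, 18 are pairwise distinct  ✓
(8) k + j = 7 + 11 = 18; 18 ≤ 18  ✓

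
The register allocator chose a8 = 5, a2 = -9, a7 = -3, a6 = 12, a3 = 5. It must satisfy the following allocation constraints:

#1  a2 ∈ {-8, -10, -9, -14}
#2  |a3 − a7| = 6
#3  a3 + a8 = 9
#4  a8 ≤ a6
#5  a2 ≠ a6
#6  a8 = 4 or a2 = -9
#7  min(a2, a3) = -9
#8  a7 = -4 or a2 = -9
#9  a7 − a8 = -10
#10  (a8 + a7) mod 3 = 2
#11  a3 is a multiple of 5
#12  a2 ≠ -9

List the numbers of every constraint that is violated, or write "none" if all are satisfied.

The assignment fails constraints 2, 3, 9, 12.

#1 a2 = -9 is in {-8, -10, -9, -14}  OK
#2 |5 − (-3)| = 8, not 6  FAIL
#3 a3 + a8 = 5 + 5 = 10, not 9  FAIL
#4 a8 = 5, a6 = 12; 5 ≤ 12  OK
#5 a2 = -9, a6 = 12; distinct  OK
#6 a8 = 5 ≠ 4, but a2 = -9 = -9 (second disjunct)  OK
#7 min(-9, 5) = -9  OK
#8 a7 = -3 ≠ -4, but a2 = -9 = -9 (second disjunct)  OK
#9 a7 − a8 = -3 − 5 = -8, not -10  FAIL
#10 a8 + a7 = 2; 2 mod 3 = 2  OK
#11 5 / 5 = 1, so 5 divides 5  OK
#12 a2 = -9, but -9 is required to differ  FAIL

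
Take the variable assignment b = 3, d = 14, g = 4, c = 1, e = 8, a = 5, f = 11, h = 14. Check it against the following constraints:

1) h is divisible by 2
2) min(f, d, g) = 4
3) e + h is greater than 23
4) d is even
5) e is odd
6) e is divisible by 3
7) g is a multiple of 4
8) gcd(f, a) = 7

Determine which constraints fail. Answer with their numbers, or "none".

Constraints 3, 5, 6, and 8 do not hold.

1) 14 / 2 = 7, so 2 divides 14 — holds.
2) min(11, 14, 4) = 4 — holds.
3) e + h = 8 + 14 = 22; 22 ≤ 23, bound 23 not met — does not hold.
4) d = 14 is even — holds.
5) e = 8 is even — does not hold.
6) 8 = 3*2 + 2, so 3 does not divide 8 — does not hold.
7) 4 / 4 = 1, so 4 divides 4 — holds.
8) gcd(11, 5) = 1, not 7 — does not hold.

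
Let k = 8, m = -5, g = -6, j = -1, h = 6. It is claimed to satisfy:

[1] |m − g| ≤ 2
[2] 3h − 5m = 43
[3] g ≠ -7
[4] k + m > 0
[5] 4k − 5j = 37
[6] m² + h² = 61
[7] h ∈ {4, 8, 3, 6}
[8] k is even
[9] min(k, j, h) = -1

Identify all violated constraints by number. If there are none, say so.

[1] |-5 − (-6)| = 1; 1 ≤ 2  true
[2] 3h − 5m = 3(6) − 5(-5) = 43  true
[3] g = -6, and -6 ≠ -7  true
[4] k + m = 8 + (-5) = 3; 3 > 0  true
[5] 4k − 5j = 4(8) − 5(-1) = 37  true
[6] m² + h² = (-5)² + 6² = 25 + 36 = 61  true
[7] h = 6 is in {4, 8, 3, 6}  true
[8] k = 8 is even  true
[9] min(8, -1, 6) = -1  true

The assignment satisfies every constraint.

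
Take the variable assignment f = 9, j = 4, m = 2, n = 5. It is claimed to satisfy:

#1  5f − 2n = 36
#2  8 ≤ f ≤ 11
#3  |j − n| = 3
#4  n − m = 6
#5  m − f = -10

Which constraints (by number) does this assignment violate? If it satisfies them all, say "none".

Constraints 1, 3, 4, and 5 do not hold.

#1 5f − 2n = 5(9) − 2(5) = 35, not 36  fails
#2 f = 9 lies in [8, 11]  holds
#3 |4 − 5| = 1, not 3  fails
#4 n − m = 5 − 2 = 3, not 6  fails
#5 m − f = 2 − 9 = -7, not -10  fails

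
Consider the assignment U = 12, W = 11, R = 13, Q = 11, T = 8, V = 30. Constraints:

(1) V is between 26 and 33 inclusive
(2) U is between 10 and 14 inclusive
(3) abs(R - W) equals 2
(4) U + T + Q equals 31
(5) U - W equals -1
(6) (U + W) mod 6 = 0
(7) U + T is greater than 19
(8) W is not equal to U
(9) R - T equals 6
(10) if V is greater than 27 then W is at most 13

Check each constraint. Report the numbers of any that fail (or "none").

Violated: 5, 6, and 9.

(1) V = 30 lies in [26, 33]  ✔
(2) U = 12 lies in [10, 14]  ✔
(3) abs(13 - 11) = 2  ✔
(4) U + T + Q = 12 + 8 + 11 = 31  ✔
(5) U - W = 12 - 11 = 1, not -1  ✘
(6) U + W = 23; 23 mod 6 = 5, not 0  ✘
(7) U + T = 12 + 8 = 20; 20 > 19  ✔
(8) W = 11, U = 12; distinct  ✔
(9) R - T = 13 - 8 = 5, not 6  ✘
(10) V = 30 > 27, so we need W ≤ 13; W = 11 ≤ 13  ✔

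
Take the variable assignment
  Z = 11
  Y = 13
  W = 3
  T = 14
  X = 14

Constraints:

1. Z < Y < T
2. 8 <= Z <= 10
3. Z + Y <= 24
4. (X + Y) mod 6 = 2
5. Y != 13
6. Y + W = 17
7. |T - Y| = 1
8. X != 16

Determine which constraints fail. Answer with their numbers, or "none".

Constraints 2, 4, 5, 6 do not hold.

1. values 11 < 13 < 14 — OK.
2. Z = 11 is outside [8, 10] — violated.
3. Z + Y = 11 + 13 = 24; 24 ≤ 24 — OK.
4. X + Y = 27; 27 mod 6 = 3, not 2 — violated.
5. Y = 13, but 13 is required to differ — violated.
6. Y + W = 13 + 3 = 16, not 17 — violated.
7. |14 - 13| = 1 — OK.
8. X = 14, and 14 ≠ 16 — OK.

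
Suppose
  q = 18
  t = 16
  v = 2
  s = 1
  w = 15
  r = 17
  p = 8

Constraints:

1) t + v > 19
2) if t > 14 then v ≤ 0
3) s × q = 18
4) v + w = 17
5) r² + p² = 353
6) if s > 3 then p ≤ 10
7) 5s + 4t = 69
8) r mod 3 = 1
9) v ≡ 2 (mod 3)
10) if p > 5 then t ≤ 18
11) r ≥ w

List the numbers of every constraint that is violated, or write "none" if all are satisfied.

1) t + v = 16 + 2 = 18; 18 ≤ 19, bound 19 not met  ✗
2) t = 16 > 14, so we need v ≤ 0; but v = 2 > 0  ✗
3) s × q = 1 × 18 = 18  ✓
4) v + w = 2 + 15 = 17  ✓
5) r² + p² = 17² + 8² = 289 + 64 = 353  ✓
6) s = 1, not > 3; antecedent false, conditional vacuously true  ✓
7) 5s + 4t = 5(1) + 4(16) = 69  ✓
8) 17 mod 3 = 2, not 1  ✗
9) 2 mod 3 = 2  ✓
10) p = 8 > 5, so we need t ≤ 18; t = 16 ≤ 18  ✓
11) r = 17, w = 15; 17 ≥ 15  ✓

The assignment fails constraints 1, 2, 8.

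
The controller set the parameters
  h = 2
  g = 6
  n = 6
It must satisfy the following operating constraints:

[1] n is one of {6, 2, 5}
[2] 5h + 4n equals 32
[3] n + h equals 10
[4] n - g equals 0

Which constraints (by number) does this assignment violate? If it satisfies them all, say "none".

Constraints 2 and 3 do not hold.

[1] n = 6 is in {6, 2, 5} — satisfied.
[2] 5h + 4n = 5(2) + 4(6) = 34, not 32 — violated.
[3] n + h = 6 + 2 = 8, not 10 — violated.
[4] n - g = 6 - 6 = 0 — satisfied.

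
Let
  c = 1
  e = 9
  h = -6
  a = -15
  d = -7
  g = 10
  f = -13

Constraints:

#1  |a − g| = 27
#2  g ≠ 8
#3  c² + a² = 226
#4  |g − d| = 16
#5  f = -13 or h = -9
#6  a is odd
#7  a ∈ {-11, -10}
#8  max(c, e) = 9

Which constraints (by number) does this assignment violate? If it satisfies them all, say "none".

#1 |-15 − 10| = 25, not 27 — violated.
#2 g = 10, and 10 ≠ 8 — satisfied.
#3 c² + a² = 1² + (-15)² = 1 + 225 = 226 — satisfied.
#4 |10 − (-7)| = 17, not 16 — violated.
#5 f = -13 = -13 (first disjunct) — satisfied.
#6 a = -15 is odd — satisfied.
#7 a = -15 is not in {-11, -10} — violated.
#8 max(1, 9) = 9 — satisfied.

No — constraints 1, 4, 7 are not satisfied.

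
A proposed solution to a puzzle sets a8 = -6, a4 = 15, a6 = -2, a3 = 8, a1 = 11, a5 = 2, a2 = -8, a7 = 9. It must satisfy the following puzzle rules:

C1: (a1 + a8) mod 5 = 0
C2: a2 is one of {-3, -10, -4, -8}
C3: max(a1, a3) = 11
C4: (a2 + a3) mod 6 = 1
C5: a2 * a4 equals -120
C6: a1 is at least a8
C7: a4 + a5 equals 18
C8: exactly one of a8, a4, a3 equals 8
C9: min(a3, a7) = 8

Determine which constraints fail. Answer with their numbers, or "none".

C1: a1 + a8 = 5; 5 mod 5 = 0 — holds.
C2: a2 = -8 is in {-3, -10, -4, -8} — holds.
C3: max(11, 8) = 11 — holds.
C4: a2 + a3 = 0; 0 mod 6 = 0, not 1 — fails.
C5: a2 * a4 = -8 * 15 = -120 — holds.
C6: a1 = 11, a8 = -6; 11 ≥ -6 — holds.
C7: a4 + a5 = 15 + 2 = 17, not 18 — fails.
C8: a8=-6, a4=15, a3=8; 1 of them equals 8 — holds.
C9: min(8, 9) = 8 — holds.

Violated: 4 and 7.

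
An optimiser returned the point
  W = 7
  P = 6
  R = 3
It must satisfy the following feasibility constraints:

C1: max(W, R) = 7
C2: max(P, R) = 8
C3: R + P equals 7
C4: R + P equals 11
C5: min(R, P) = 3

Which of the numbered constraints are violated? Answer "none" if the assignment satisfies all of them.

Violated: 2, 3, 4.

C1: max(7, 3) = 7  holds
C2: max(6, 3) = 6, not 8  fails
C3: R + P = 3 + 6 = 9, not 7  fails
C4: R + P = 3 + 6 = 9, not 11  fails
C5: min(3, 6) = 3  holds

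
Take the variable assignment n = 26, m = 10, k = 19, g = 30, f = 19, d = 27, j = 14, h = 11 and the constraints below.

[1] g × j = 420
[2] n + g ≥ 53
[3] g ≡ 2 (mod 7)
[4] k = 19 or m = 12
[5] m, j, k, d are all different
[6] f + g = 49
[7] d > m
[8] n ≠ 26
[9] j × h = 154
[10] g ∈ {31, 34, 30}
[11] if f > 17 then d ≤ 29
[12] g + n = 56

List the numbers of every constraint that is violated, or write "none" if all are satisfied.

[1] g × j = 30 × 14 = 420  OK
[2] n + g = 26 + 30 = 56; 56 ≥ 53  OK
[3] 30 mod 7 = 2  OK
[4] k = 19 = 19 (first disjunct)  OK
[5] values 10, 14, 19, 27 are pairwise distinct  OK
[6] f + g = 19 + 30 = 49  OK
[7] d = 27, m = 10; 27 > 10  OK
[8] n = 26, but 26 is required to differ  FAIL
[9] j × h = 14 × 11 = 154  OK
[10] g = 30 is in {31, 34, 30}  OK
[11] f = 19 > 17, so we need d ≤ 29; d = 27 ≤ 29  OK
[12] g + n = 30 + 26 = 56  OK

No — constraint 8 is not satisfied.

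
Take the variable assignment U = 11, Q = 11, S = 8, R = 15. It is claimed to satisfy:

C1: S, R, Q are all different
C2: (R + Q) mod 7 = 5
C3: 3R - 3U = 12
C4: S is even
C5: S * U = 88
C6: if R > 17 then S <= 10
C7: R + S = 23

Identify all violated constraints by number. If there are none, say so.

C1: values 8, 15, 11 are pairwise distinct — holds.
C2: R + Q = 26; 26 mod 7 = 5 — holds.
C3: 3R - 3U = 3(15) - 3(11) = 12 — holds.
C4: S = 8 is even — holds.
C5: S * U = 8 * 11 = 88 — holds.
C6: R = 15, not > 17; antecedent false, conditional vacuously true — holds.
C7: R + S = 15 + 8 = 23 — holds.

All constraints are satisfied.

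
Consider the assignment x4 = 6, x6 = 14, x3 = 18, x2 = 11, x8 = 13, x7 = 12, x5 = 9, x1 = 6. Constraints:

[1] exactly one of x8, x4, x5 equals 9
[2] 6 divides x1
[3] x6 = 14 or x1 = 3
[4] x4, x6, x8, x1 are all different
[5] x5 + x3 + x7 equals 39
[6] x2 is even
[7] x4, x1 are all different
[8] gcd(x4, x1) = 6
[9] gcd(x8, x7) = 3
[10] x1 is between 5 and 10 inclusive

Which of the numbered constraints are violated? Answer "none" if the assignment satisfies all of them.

[1] x8=13, x4=6, x5=9; 1 of them equals 9 — satisfied.
[2] 6 / 6 = 1, so 6 divides 6 — satisfied.
[3] x6 = 14 = 14 (first disjunct) — satisfied.
[4] x4 = x1 = 6, not all different — violated.
[5] x5 + x3 + x7 = 9 + 18 + 12 = 39 — satisfied.
[6] x2 = 11 is odd — violated.
[7] x4 = x1 = 6, not all different — violated.
[8] gcd(6, 6) = 6 — satisfied.
[9] gcd(13, 12) = 1, not 3 — violated.
[10] x1 = 6 lies in [5, 10] — satisfied.

Violated: 4, 6, 7, and 9.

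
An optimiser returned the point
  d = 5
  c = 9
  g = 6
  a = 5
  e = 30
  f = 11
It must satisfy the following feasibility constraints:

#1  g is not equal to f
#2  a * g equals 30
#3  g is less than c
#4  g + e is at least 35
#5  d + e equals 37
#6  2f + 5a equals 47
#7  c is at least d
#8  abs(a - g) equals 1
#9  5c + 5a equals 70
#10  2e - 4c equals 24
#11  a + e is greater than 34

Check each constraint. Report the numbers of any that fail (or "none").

#1 g = 6, f = 11; distinct  ✔
#2 a * g = 5 * 6 = 30  ✔
#3 g = 6, c = 9; 6 < 9  ✔
#4 g + e = 6 + 30 = 36; 36 ≥ 35  ✔
#5 d + e = 5 + 30 = 35, not 37  ✘
#6 2f + 5a = 2(11) + 5(5) = 47  ✔
#7 c = 9, d = 5; 9 ≥ 5  ✔
#8 abs(5 - 6) = 1  ✔
#9 5c + 5a = 5(9) + 5(5) = 70  ✔
#10 2e - 4c = 2(30) - 4(9) = 24  ✔
#11 a + e = 5 + 30 = 35; 35 > 34  ✔

Constraint 5 is violated.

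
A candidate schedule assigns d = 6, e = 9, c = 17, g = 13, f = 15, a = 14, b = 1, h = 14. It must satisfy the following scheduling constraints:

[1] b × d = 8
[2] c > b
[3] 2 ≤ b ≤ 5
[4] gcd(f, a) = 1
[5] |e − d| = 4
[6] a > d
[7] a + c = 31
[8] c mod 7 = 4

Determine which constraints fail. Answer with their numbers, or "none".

[1] b × d = 1 × 6 = 6, not 8 — fails.
[2] c = 17, b = 1; 17 > 1 — holds.
[3] b = 1 is outside [2, 5] — fails.
[4] gcd(15, 14) = 1 — holds.
[5] |9 − 6| = 3, not 4 — fails.
[6] a = 14, d = 6; 14 > 6 — holds.
[7] a + c = 14 + 17 = 31 — holds.
[8] 17 mod 7 = 3, not 4 — fails.

No — constraints 1, 3, 5, 8 are not satisfied.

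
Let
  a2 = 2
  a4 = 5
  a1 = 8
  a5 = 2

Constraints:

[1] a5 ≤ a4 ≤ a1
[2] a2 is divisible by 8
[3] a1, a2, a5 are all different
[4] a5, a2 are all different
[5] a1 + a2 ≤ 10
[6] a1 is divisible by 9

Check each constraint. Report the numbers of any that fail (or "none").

Constraints 2, 3, 4, 6 do not hold.

[1] values 2 ≤ 5 ≤ 8 — holds.
[2] 2 = 8×0 + 2, so 8 does not divide 2 — fails.
[3] a2 = a5 = 2, not all different — fails.
[4] a5 = a2 = 2, not all different — fails.
[5] a1 + a2 = 8 + 2 = 10; 10 ≤ 10 — holds.
[6] 8 = 9×0 + 8, so 9 does not divide 8 — fails.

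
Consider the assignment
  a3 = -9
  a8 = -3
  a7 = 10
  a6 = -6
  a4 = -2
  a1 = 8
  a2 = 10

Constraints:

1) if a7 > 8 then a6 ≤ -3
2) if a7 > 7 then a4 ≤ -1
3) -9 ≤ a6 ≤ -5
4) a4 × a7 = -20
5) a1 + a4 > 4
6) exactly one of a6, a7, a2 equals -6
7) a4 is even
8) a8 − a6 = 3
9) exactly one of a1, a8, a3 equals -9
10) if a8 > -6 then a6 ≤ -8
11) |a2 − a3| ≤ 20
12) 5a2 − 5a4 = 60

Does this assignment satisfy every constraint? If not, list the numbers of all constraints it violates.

1) a7 = 10 > 8, so we need a6 ≤ -3; a6 = -6 ≤ -3  ✔
2) a7 = 10 > 7, so we need a4 ≤ -1; a4 = -2 ≤ -1  ✔
3) a6 = -6 lies in [-9, -5]  ✔
4) a4 × a7 = -2 × 10 = -20  ✔
5) a1 + a4 = 8 + (-2) = 6; 6 > 4  ✔
6) a6=-6, a7=10, a2=10; 1 of them equals -6  ✔
7) a4 = -2 is even  ✔
8) a8 − a6 = -3 − (-6) = 3  ✔
9) a1=8, a8=-3, a3=-9; 1 of them equals -9  ✔
10) a8 = -3 > -6, so we need a6 ≤ -8; but a6 = -6 > -8  ✘
11) |10 − (-9)| = 19; 19 ≤ 20  ✔
12) 5a2 − 5a4 = 5(10) − 5(-2) = 60  ✔

Constraint 10 does not hold.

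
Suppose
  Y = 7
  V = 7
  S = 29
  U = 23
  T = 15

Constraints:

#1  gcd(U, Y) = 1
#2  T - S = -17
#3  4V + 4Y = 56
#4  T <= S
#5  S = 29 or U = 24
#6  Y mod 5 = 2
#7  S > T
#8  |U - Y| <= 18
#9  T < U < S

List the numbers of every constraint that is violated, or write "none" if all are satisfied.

Constraint 2 is violated.

#1 gcd(23, 7) = 1  OK
#2 T - S = 15 - 29 = -14, not -17  FAIL
#3 4V + 4Y = 4(7) + 4(7) = 56  OK
#4 T = 15, S = 29; 15 ≤ 29  OK
#5 S = 29 = 29 (first disjunct)  OK
#6 7 mod 5 = 2  OK
#7 S = 29, T = 15; 29 > 15  OK
#8 |23 - 7| = 16; 16 ≤ 18  OK
#9 values 15 < 23 < 29  OK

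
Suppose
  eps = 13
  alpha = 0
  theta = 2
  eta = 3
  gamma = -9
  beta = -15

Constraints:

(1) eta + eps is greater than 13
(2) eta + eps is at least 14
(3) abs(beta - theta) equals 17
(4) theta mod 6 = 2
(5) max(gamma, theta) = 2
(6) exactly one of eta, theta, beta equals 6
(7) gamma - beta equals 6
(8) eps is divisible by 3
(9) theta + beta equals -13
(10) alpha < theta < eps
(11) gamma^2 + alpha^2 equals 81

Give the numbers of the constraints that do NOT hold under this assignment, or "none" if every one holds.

Violated: 6 and 8.

(1) eta + eps = 3 + 13 = 16; 16 > 13  ✔
(2) eta + eps = 3 + 13 = 16; 16 ≥ 14  ✔
(3) abs(-15 - 2) = 17  ✔
(4) 2 mod 6 = 2  ✔
(5) max(-9, 2) = 2  ✔
(6) eta=3, theta=2, beta=-15; 0 of them equal 6, not exactly one  ✘
(7) gamma - beta = -9 - (-15) = 6  ✔
(8) 13 = 3*4 + 1, so 3 does not divide 13  ✘
(9) theta + beta = 2 + (-15) = -13  ✔
(10) values 0 < 2 < 13  ✔
(11) gamma^2 + alpha^2 = (-9)^2 + 0^2 = 81 + 0 = 81  ✔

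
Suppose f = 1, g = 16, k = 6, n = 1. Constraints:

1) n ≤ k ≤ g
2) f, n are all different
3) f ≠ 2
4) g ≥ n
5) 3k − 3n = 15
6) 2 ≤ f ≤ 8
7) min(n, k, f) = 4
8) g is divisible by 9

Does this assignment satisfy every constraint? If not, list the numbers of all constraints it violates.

1) values 1 ≤ 6 ≤ 16  yes
2) f = n = 1, not all different  no
3) f = 1, and 1 ≠ 2  yes
4) g = 16, n = 1; 16 ≥ 1  yes
5) 3k − 3n = 3(6) − 3(1) = 15  yes
6) f = 1 is outside [2, 8]  no
7) min(1, 6, 1) = 1, not 4  no
8) 16 = 9×1 + 7, so 9 does not divide 16  no

No — constraints 2, 6, 7, and 8 are not satisfied.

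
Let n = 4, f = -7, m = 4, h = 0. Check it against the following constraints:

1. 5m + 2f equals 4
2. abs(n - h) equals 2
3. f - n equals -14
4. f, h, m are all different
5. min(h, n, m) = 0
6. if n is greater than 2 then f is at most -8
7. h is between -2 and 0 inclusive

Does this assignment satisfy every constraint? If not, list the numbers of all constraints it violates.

1. 5m + 2f = 5(4) + 2(-7) = 6, not 4 — violated.
2. abs(4 - 0) = 4, not 2 — violated.
3. f - n = -7 - 4 = -11, not -14 — violated.
4. values -7, 0, 4 are pairwise distinct — OK.
5. min(0, 4, 4) = 0 — OK.
6. n = 4 > 2, so we need f ≤ -8; but f = -7 > -8 — violated.
7. h = 0 lies in [-2, 0] — OK.

The assignment fails constraints 1, 2, 3, 6.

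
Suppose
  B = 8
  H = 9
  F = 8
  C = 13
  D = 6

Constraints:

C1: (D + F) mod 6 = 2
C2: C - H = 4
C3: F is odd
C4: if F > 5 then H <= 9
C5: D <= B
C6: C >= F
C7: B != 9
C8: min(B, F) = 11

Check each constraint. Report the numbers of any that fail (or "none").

Constraints 3 and 8 do not hold.

C1: D + F = 14; 14 mod 6 = 2 — OK.
C2: C - H = 13 - 9 = 4 — OK.
C3: F = 8 is even — violated.
C4: F = 8 > 5, so we need H ≤ 9; H = 9 ≤ 9 — OK.
C5: D = 6, B = 8; 6 ≤ 8 — OK.
C6: C = 13, F = 8; 13 ≥ 8 — OK.
C7: B = 8, and 8 ≠ 9 — OK.
C8: min(8, 8) = 8, not 11 — violated.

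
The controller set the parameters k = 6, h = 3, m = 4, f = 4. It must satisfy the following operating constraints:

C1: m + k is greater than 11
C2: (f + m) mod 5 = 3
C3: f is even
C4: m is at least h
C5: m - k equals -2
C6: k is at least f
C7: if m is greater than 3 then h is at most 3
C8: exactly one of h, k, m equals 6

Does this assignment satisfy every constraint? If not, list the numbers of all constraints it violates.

No — constraint 1 is not satisfied.

C1: m + k = 4 + 6 = 10; 10 ≤ 11, bound 11 not met  ✗
C2: f + m = 8; 8 mod 5 = 3  ✓
C3: f = 4 is even  ✓
C4: m = 4, h = 3; 4 ≥ 3  ✓
C5: m - k = 4 - 6 = -2  ✓
C6: k = 6, f = 4; 6 ≥ 4  ✓
C7: m = 4 > 3, so we need h ≤ 3; h = 3 ≤ 3  ✓
C8: h=3, k=6, m=4; 1 of them equals 6  ✓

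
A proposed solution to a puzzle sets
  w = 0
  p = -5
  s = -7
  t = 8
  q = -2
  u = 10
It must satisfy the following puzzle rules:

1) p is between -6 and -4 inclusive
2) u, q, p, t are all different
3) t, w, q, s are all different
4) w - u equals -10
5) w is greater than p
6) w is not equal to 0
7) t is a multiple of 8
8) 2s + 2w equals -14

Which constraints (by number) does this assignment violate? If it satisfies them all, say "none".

1) p = -5 lies in [-6, -4]  OK
2) values 10, -2, -5, 8 are pairwise distinct  OK
3) values 8, 0, -2, -7 are pairwise distinct  OK
4) w - u = 0 - 10 = -10  OK
5) w = 0, p = -5; 0 > -5  OK
6) w = 0, but 0 is required to differ  FAIL
7) 8 / 8 = 1, so 8 divides 8  OK
8) 2s + 2w = 2(-7) + 2(0) = -14  OK

No — constraint 6 is not satisfied.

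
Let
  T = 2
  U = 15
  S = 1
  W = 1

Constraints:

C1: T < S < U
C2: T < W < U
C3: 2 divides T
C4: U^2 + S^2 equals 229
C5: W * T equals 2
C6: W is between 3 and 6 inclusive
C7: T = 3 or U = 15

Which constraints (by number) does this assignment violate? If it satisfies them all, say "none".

C1: values 2, 1, 15; T = 2 is not < S = 1  ✗
C2: values 2, 1, 15; T = 2 is not < W = 1  ✗
C3: 2 / 2 = 1, so 2 divides 2  ✓
C4: U^2 + S^2 = 15^2 + 1^2 = 225 + 1 = 226, not 229  ✗
C5: W * T = 1 * 2 = 2  ✓
C6: W = 1 is outside [3, 6]  ✗
C7: T = 2 ≠ 3, but U = 15 = 15 (second disjunct)  ✓

No — constraints 1, 2, 4, and 6 are not satisfied.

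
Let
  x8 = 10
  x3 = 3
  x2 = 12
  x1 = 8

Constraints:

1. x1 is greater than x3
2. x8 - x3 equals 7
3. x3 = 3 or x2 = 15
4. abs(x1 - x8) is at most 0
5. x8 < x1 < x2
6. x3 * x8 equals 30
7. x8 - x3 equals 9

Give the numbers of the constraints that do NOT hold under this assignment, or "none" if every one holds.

The assignment fails constraints 4, 5, and 7.

1. x1 = 8, x3 = 3; 8 > 3  true
2. x8 - x3 = 10 - 3 = 7  true
3. x3 = 3 = 3 (first disjunct)  true
4. abs(8 - 10) = 2; 2 > 0, exceeds bound 0  false
5. values 10, 8, 12; x8 = 10 is not < x1 = 8  false
6. x3 * x8 = 3 * 10 = 30  true
7. x8 - x3 = 10 - 3 = 7, not 9  false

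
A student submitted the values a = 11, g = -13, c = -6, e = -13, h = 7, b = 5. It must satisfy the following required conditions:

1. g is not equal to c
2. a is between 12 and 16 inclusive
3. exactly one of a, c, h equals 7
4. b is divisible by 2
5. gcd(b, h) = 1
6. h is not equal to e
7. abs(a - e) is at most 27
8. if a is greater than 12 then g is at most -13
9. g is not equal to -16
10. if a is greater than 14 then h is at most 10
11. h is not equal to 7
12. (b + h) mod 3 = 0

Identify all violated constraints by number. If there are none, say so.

No — constraints 2, 4, and 11 are not satisfied.

1. g = -13, c = -6; distinct — satisfied.
2. a = 11 is outside [12, 16] — violated.
3. a=11, c=-6, h=7; 1 of them equals 7 — satisfied.
4. 5 = 2*2 + 1, so 2 does not divide 5 — violated.
5. gcd(5, 7) = 1 — satisfied.
6. h = 7, e = -13; distinct — satisfied.
7. abs(11 - (-13)) = 24; 24 ≤ 27 — satisfied.
8. a = 11, not > 12; antecedent false, conditional vacuously true — satisfied.
9. g = -13, and -13 ≠ -16 — satisfied.
10. a = 11, not > 14; antecedent false, conditional vacuously true — satisfied.
11. h = 7, but 7 is required to differ — violated.
12. b + h = 12; 12 mod 3 = 0 — satisfied.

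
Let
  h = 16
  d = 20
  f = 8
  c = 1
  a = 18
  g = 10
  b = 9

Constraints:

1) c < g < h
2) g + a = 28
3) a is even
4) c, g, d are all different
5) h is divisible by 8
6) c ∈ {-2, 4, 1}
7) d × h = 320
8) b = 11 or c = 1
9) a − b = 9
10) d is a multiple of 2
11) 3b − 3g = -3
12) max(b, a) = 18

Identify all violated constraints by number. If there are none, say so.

1) values 1 < 10 < 16  ✓
2) g + a = 10 + 18 = 28  ✓
3) a = 18 is even  ✓
4) values 1, 10, 20 are pairwise distinct  ✓
5) 16 / 8 = 2, so 8 divides 16  ✓
6) c = 1 is in {-2, 4, 1}  ✓
7) d × h = 20 × 16 = 320  ✓
8) b = 9 ≠ 11, but c = 1 = 1 (second disjunct)  ✓
9) a − b = 18 − 9 = 9  ✓
10) 20 / 2 = 10, so 2 divides 20  ✓
11) 3b − 3g = 3(9) − 3(10) = -3  ✓
12) max(9, 18) = 18  ✓

Yes — all constraints hold.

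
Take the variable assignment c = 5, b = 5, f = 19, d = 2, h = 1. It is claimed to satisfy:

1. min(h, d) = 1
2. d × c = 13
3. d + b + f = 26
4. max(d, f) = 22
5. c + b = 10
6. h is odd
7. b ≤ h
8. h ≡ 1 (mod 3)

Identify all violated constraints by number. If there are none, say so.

Constraints 2, 4, and 7 are violated.

1. min(1, 2) = 1 — holds.
2. d × c = 2 × 5 = 10, not 13 — fails.
3. d + b + f = 2 + 5 + 19 = 26 — holds.
4. max(2, 19) = 19, not 22 — fails.
5. c + b = 5 + 5 = 10 — holds.
6. h = 1 is odd — holds.
7. b = 5, h = 1; 5 > 1 (want ≤) — fails.
8. 1 mod 3 = 1 — holds.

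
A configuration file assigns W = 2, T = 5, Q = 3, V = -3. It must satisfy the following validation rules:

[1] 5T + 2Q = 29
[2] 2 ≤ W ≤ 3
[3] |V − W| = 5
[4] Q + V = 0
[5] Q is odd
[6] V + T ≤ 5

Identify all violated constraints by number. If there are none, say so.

Violated: 1.

[1] 5T + 2Q = 5(5) + 2(3) = 31, not 29  false
[2] W = 2 lies in [2, 3]  true
[3] |-3 − 2| = 5  true
[4] Q + V = 3 + (-3) = 0  true
[5] Q = 3 is odd  true
[6] V + T = -3 + 5 = 2; 2 ≤ 5  true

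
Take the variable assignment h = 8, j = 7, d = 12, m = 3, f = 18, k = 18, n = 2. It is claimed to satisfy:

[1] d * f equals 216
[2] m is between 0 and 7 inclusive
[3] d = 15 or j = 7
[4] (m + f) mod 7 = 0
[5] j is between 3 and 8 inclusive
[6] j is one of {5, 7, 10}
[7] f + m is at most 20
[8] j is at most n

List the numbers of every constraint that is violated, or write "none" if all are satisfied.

No — constraints 7 and 8 are not satisfied.

[1] d * f = 12 * 18 = 216  holds
[2] m = 3 lies in [0, 7]  holds
[3] d = 12 ≠ 15, but j = 7 = 7 (second disjunct)  holds
[4] m + f = 21; 21 mod 7 = 0  holds
[5] j = 7 lies in [3, 8]  holds
[6] j = 7 is in {5, 7, 10}  holds
[7] f + m = 18 + 3 = 21; 21 > 20, bound 20 not met  fails
[8] j = 7, n = 2; 7 > 2 (want ≤)  fails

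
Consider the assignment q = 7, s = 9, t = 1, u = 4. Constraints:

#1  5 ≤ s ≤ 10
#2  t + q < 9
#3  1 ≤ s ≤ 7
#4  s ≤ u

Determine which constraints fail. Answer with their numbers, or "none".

#1 s = 9 lies in [5, 10]  holds
#2 t + q = 1 + 7 = 8; 8 < 9  holds
#3 s = 9 is outside [1, 7]  fails
#4 s = 9, u = 4; 9 > 4 (want ≤)  fails

Constraints 3, 4 do not hold.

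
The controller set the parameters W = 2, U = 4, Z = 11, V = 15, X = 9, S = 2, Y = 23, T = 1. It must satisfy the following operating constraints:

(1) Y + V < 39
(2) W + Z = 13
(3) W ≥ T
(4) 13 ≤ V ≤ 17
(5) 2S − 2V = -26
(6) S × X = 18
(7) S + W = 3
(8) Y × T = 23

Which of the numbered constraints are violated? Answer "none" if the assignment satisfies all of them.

Constraint 7 does not hold.

(1) Y + V = 23 + 15 = 38; 38 < 39 — satisfied.
(2) W + Z = 2 + 11 = 13 — satisfied.
(3) W = 2, T = 1; 2 ≥ 1 — satisfied.
(4) V = 15 lies in [13, 17] — satisfied.
(5) 2S − 2V = 2(2) − 2(15) = -26 — satisfied.
(6) S × X = 2 × 9 = 18 — satisfied.
(7) S + W = 2 + 2 = 4, not 3 — violated.
(8) Y × T = 23 × 1 = 23 — satisfied.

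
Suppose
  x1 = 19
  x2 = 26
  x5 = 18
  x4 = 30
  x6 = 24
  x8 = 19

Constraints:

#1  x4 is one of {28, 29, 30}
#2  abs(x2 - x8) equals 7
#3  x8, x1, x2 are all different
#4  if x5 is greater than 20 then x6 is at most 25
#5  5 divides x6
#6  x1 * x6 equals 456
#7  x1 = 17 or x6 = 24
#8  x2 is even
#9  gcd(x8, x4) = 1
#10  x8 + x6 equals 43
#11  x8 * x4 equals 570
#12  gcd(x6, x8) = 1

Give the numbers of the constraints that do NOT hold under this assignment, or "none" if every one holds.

Constraints 3 and 5 do not hold.

#1 x4 = 30 is in {28, 29, 30}  holds
#2 abs(26 - 19) = 7  holds
#3 x8 = x1 = 19, not all different  fails
#4 x5 = 18, not > 20; antecedent false, conditional vacuously true  holds
#5 24 = 5*4 + 4, so 5 does not divide 24  fails
#6 x1 * x6 = 19 * 24 = 456  holds
#7 x1 = 19 ≠ 17, but x6 = 24 = 24 (second disjunct)  holds
#8 x2 = 26 is even  holds
#9 gcd(19, 30) = 1  holds
#10 x8 + x6 = 19 + 24 = 43  holds
#11 x8 * x4 = 19 * 30 = 570  holds
#12 gcd(24, 19) = 1  holds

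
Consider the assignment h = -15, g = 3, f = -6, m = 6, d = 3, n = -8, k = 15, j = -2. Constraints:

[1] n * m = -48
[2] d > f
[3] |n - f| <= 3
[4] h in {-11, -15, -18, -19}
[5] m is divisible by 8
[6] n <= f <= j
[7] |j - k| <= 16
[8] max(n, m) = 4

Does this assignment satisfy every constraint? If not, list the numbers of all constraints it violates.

Violated: 5, 7, and 8.

[1] n * m = -8 * 6 = -48  ✔
[2] d = 3, f = -6; 3 > -6  ✔
[3] |-8 - (-6)| = 2; 2 ≤ 3  ✔
[4] h = -15 is in {-11, -15, -18, -19}  ✔
[5] 6 = 8*0 + 6, so 8 does not divide 6  ✘
[6] values -8 <= -6 <= -2  ✔
[7] |-2 - 15| = 17; 17 > 16, exceeds bound 16  ✘
[8] max(-8, 6) = 6, not 4  ✘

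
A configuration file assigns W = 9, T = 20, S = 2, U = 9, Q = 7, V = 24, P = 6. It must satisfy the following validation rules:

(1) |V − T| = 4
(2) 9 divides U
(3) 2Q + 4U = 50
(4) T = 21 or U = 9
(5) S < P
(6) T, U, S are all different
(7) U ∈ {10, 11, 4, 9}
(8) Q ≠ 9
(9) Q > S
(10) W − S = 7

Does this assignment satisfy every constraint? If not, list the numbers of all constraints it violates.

(1) |24 − 20| = 4 — holds.
(2) 9 / 9 = 1, so 9 divides 9 — holds.
(3) 2Q + 4U = 2(7) + 4(9) = 50 — holds.
(4) T = 20 ≠ 21, but U = 9 = 9 (second disjunct) — holds.
(5) S = 2, P = 6; 2 < 6 — holds.
(6) values 20, 9, 2 are pairwise distinct — holds.
(7) U = 9 is in {10, 11, 4, 9} — holds.
(8) Q = 7, and 7 ≠ 9 — holds.
(9) Q = 7, S = 2; 7 > 2 — holds.
(10) W − S = 9 − 2 = 7 — holds.

Yes — all constraints hold.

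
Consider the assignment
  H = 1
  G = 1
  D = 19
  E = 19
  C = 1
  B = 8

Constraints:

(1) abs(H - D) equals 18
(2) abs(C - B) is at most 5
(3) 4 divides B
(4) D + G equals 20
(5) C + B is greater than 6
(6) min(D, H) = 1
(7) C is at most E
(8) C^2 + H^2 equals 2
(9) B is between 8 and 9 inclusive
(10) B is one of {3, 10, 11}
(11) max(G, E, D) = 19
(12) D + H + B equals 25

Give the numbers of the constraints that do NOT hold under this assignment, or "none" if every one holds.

(1) abs(1 - 19) = 18  OK
(2) abs(1 - 8) = 7; 7 > 5, exceeds bound 5  FAIL
(3) 8 / 4 = 2, so 4 divides 8  OK
(4) D + G = 19 + 1 = 20  OK
(5) C + B = 1 + 8 = 9; 9 > 6  OK
(6) min(19, 1) = 1  OK
(7) C = 1, E = 19; 1 ≤ 19  OK
(8) C^2 + H^2 = 1^2 + 1^2 = 1 + 1 = 2  OK
(9) B = 8 lies in [8, 9]  OK
(10) B = 8 is not in {3, 10, 11}  FAIL
(11) max(1, 19, 19) = 19  OK
(12) D + H + B = 19 + 1 + 8 = 28, not 25  FAIL

No — constraints 2, 10, and 12 are not satisfied.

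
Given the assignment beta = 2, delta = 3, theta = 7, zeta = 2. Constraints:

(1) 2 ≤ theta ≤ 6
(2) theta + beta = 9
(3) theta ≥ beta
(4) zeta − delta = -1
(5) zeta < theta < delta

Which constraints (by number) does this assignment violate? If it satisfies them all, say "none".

(1) theta = 7 is outside [2, 6]  FAIL
(2) theta + beta = 7 + 2 = 9  OK
(3) theta = 7, beta = 2; 7 ≥ 2  OK
(4) zeta − delta = 2 − 3 = -1  OK
(5) values 2, 7, 3; theta = 7 is not < delta = 3  FAIL

Constraints 1, 5 are violated.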